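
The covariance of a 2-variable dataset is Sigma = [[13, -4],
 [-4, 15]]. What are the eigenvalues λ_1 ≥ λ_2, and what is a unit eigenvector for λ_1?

Step 1 — characteristic polynomial of 2×2 Sigma:
  det(Sigma - λI) = λ² - trace · λ + det = 0.
  trace = 13 + 15 = 28, det = 13·15 - (-4)² = 179.
Step 2 — discriminant:
  Δ = trace² - 4·det = 784 - 716 = 68.
Step 3 — eigenvalues:
  λ = (trace ± √Δ)/2 = (28 ± 8.2462)/2,
  λ_1 = 18.1231,  λ_2 = 9.8769.

Step 4 — unit eigenvector for λ_1: solve (Sigma - λ_1 I)v = 0. First row:
  (13 - 18.1231)·v_x + (-4)·v_y = 0, i.e. (-5.1231)·v_x + (-4)·v_y = 0,
  so v ∝ (b, λ_1 - a) = (-4, 5.1231); multiply by -1 so the first entry is positive: u = (4, -5.1231).
  ||u|| = √((4)² + (-5.1231)²) = √(42.2462) ≈ 6.4997,
  v_1 = u/||u|| ≈ (0.6154, -0.7882) (||v_1|| = 1).

λ_1 = 18.1231,  λ_2 = 9.8769;  v_1 ≈ (0.6154, -0.7882)


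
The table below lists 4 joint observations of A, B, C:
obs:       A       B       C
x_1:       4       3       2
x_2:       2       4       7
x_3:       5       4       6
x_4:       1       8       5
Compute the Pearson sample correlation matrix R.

Step 1 — column means:
  mean(A) = (4 + 2 + 5 + 1) / 4 = 12/4 = 3
  mean(B) = (3 + 4 + 4 + 8) / 4 = 19/4 = 4.75
  mean(C) = (2 + 7 + 6 + 5) / 4 = 20/4 = 5

Step 2 — sample variances and covariances s[i,j] = (1/(n-1)) · Σ_k (x_{k,i} - mean_i) · (x_{k,j} - mean_j), with n-1 = 3:
  s[A,A] = ((1)·(1) + (-1)·(-1) + (2)·(2) + (-2)·(-2)) / 3 = 10/3 = 3.3333
  s[A,B] = ((1)·(-1.75) + (-1)·(-0.75) + (2)·(-0.75) + (-2)·(3.25)) / 3 = -9/3 = -3
  s[A,C] = ((1)·(-3) + (-1)·(2) + (2)·(1) + (-2)·(0)) / 3 = -3/3 = -1
  s[B,B] = ((-1.75)·(-1.75) + (-0.75)·(-0.75) + (-0.75)·(-0.75) + (3.25)·(3.25)) / 3 = 14.75/3 = 4.9167
  s[B,C] = ((-1.75)·(-3) + (-0.75)·(2) + (-0.75)·(1) + (3.25)·(0)) / 3 = 3/3 = 1
  s[C,C] = ((-3)·(-3) + (2)·(2) + (1)·(1) + (0)·(0)) / 3 = 14/3 = 4.6667
  Sample standard deviations s_i = √(s[i,i]):
  s(A) = √(3.3333) = 1.8257
  s(B) = √(4.9167) = 2.2174
  s(C) = √(4.6667) = 2.1602

Step 3 — r_{ij} = s_{ij} / (s_i · s_j):
  r[A,A] = 1 (diagonal).
  r[A,B] = -3 / (1.8257 · 2.2174) = -3 / 4.0483 = -0.741
  r[A,C] = -1 / (1.8257 · 2.1602) = -1 / 3.9441 = -0.2535
  r[B,B] = 1 (diagonal).
  r[B,C] = 1 / (2.2174 · 2.1602) = 1 / 4.79 = 0.2088
  r[C,C] = 1 (diagonal).

R is symmetric with unit diagonal. Assembling:

R = [[1, -0.741, -0.2535],
 [-0.741, 1, 0.2088],
 [-0.2535, 0.2088, 1]]


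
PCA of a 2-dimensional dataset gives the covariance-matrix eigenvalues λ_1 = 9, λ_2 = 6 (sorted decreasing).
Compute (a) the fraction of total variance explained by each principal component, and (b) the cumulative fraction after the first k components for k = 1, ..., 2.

Step 1 — total variance = trace(Sigma) = Σ λ_i = 9 + 6 = 15.

Step 2 — fraction explained by component i = λ_i / Σ λ:
  PC1: 9/15 = 0.6
  PC2: 6/15 = 0.4

Step 3 — cumulative fraction after k components = (λ_1 + ... + λ_k) / Σ λ:
  k = 1: 9/15 = 0.6
  k = 2: (9 + 6)/15 = 15/15 = 1

Summary (fraction, with percent):

explained: PC1 0.6 (60%), PC2 0.4 (40%);  cumulative: 0.6, 1


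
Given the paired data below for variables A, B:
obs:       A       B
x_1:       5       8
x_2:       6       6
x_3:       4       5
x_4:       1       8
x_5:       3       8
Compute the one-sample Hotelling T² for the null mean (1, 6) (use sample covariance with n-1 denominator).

Step 1 — sample mean vector:
  mean(A) = (5 + 6 + 4 + 1 + 3) / 5 = 19/5 = 3.8
  mean(B) = (8 + 6 + 5 + 8 + 8) / 5 = 35/5 = 7
  x̄ = (3.8, 7),  deviation x̄ - mu_0 = (3.8, 7) - (1, 6) = (2.8, 1).

Step 2 — sample covariance matrix, S[i,j] = (1/(n-1)) · Σ_k (x_{k,i} - mean_i) · (x_{k,j} - mean_j), divisor n-1 = 4:
  S[A,A] = ((1.2)·(1.2) + (2.2)·(2.2) + (0.2)·(0.2) + (-2.8)·(-2.8) + (-0.8)·(-0.8)) / 4 = 14.8/4 = 3.7
  S[A,B] = ((1.2)·(1) + (2.2)·(-1) + (0.2)·(-2) + (-2.8)·(1) + (-0.8)·(1)) / 4 = -5/4 = -1.25
  S[B,B] = ((1)·(1) + (-1)·(-1) + (-2)·(-2) + (1)·(1) + (1)·(1)) / 4 = 8/4 = 2
  S = [[3.7, -1.25],
 [-1.25, 2]].

Step 3 — invert S. det(S) = 3.7·2 - (-1.25)² = 5.8375.
  S^{-1} = (1/det) · [[d, -b], [-b, a]] = [[0.3426, 0.2141],
 [0.2141, 0.6338]].

Step 4 — quadratic form (x̄ - mu_0)^T · S^{-1} · (x̄ - mu_0):
  S^{-1} · (x̄ - mu_0) = (1.1734, 1.2334),
  (x̄ - mu_0)^T · [...] = (2.8)·(1.1734) + (1)·(1.2334) = 4.5191.

Step 5 — scale by n: T² = 5 · 4.5191 = 22.5953.

T² ≈ 22.5953


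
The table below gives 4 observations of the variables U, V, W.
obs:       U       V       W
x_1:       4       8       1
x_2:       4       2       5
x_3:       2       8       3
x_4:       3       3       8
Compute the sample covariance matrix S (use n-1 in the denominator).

Step 1 — column means:
  mean(U) = (4 + 4 + 2 + 3) / 4 = 13/4 = 3.25
  mean(V) = (8 + 2 + 8 + 3) / 4 = 21/4 = 5.25
  mean(W) = (1 + 5 + 3 + 8) / 4 = 17/4 = 4.25

Step 2 — sample covariance S[i,j] = (1/(n-1)) · Σ_k (x_{k,i} - mean_i) · (x_{k,j} - mean_j), with n-1 = 3.
  S[U,U] = ((0.75)·(0.75) + (0.75)·(0.75) + (-1.25)·(-1.25) + (-0.25)·(-0.25)) / 3 = 2.75/3 = 0.9167
  S[U,V] = ((0.75)·(2.75) + (0.75)·(-3.25) + (-1.25)·(2.75) + (-0.25)·(-2.25)) / 3 = -3.25/3 = -1.0833
  S[U,W] = ((0.75)·(-3.25) + (0.75)·(0.75) + (-1.25)·(-1.25) + (-0.25)·(3.75)) / 3 = -1.25/3 = -0.4167
  S[V,V] = ((2.75)·(2.75) + (-3.25)·(-3.25) + (2.75)·(2.75) + (-2.25)·(-2.25)) / 3 = 30.75/3 = 10.25
  S[V,W] = ((2.75)·(-3.25) + (-3.25)·(0.75) + (2.75)·(-1.25) + (-2.25)·(3.75)) / 3 = -23.25/3 = -7.75
  S[W,W] = ((-3.25)·(-3.25) + (0.75)·(0.75) + (-1.25)·(-1.25) + (3.75)·(3.75)) / 3 = 26.75/3 = 8.9167

S is symmetric (S[j,i] = S[i,j]). Assembling:

S = [[0.9167, -1.0833, -0.4167],
 [-1.0833, 10.25, -7.75],
 [-0.4167, -7.75, 8.9167]]


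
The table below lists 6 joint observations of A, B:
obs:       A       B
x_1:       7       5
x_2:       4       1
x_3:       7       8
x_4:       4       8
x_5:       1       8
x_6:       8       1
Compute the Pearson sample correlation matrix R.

Step 1 — column means:
  mean(A) = (7 + 4 + 7 + 4 + 1 + 8) / 6 = 31/6 = 5.1667
  mean(B) = (5 + 1 + 8 + 8 + 8 + 1) / 6 = 31/6 = 5.1667

Step 2 — sample variances and covariances s[i,j] = (1/(n-1)) · Σ_k (x_{k,i} - mean_i) · (x_{k,j} - mean_j), with n-1 = 5:
  s[A,A] = ((1.8333)·(1.8333) + (-1.1667)·(-1.1667) + (1.8333)·(1.8333) + (-1.1667)·(-1.1667) + (-4.1667)·(-4.1667) + (2.8333)·(2.8333)) / 5 = 34.8333/5 = 6.9667
  s[A,B] = ((1.8333)·(-0.1667) + (-1.1667)·(-4.1667) + (1.8333)·(2.8333) + (-1.1667)·(2.8333) + (-4.1667)·(2.8333) + (2.8333)·(-4.1667)) / 5 = -17.1667/5 = -3.4333
  s[B,B] = ((-0.1667)·(-0.1667) + (-4.1667)·(-4.1667) + (2.8333)·(2.8333) + (2.8333)·(2.8333) + (2.8333)·(2.8333) + (-4.1667)·(-4.1667)) / 5 = 58.8333/5 = 11.7667
  Sample standard deviations s_i = √(s[i,i]):
  s(A) = √(6.9667) = 2.6394
  s(B) = √(11.7667) = 3.4303

Step 3 — r_{ij} = s_{ij} / (s_i · s_j):
  r[A,A] = 1 (diagonal).
  r[A,B] = -3.4333 / (2.6394 · 3.4303) = -3.4333 / 9.054 = -0.3792
  r[B,B] = 1 (diagonal).

R is symmetric with unit diagonal. Assembling:

R = [[1, -0.3792],
 [-0.3792, 1]]


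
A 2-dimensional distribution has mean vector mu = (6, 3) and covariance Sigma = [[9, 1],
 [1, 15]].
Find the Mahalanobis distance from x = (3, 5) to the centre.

Step 1 — centre the observation: (x - mu) = (-3, 2).

Step 2 — invert Sigma. det(Sigma) = 9·15 - (1)² = 134.
  Sigma^{-1} = (1/det) · [[d, -b], [-b, a]] = [[0.1119, -0.0075],
 [-0.0075, 0.0672]].

Step 3 — form the quadratic (x - mu)^T · Sigma^{-1} · (x - mu):
  Sigma^{-1} · (x - mu) = (-0.3507, 0.1567).
  (x - mu)^T · [Sigma^{-1} · (x - mu)] = (-3)·(-0.3507) + (2)·(0.1567) = 1.3657.

Step 4 — take square root: d = √(1.3657) ≈ 1.1686.

d(x, mu) = √(1.3657) ≈ 1.1686


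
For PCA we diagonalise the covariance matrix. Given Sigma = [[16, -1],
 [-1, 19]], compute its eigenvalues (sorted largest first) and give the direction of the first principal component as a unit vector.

Step 1 — characteristic polynomial of 2×2 Sigma:
  det(Sigma - λI) = λ² - trace · λ + det = 0.
  trace = 16 + 19 = 35, det = 16·19 - (-1)² = 303.
Step 2 — discriminant:
  Δ = trace² - 4·det = 1225 - 1212 = 13.
Step 3 — eigenvalues:
  λ = (trace ± √Δ)/2 = (35 ± 3.6056)/2,
  λ_1 = 19.3028,  λ_2 = 15.6972.

Step 4 — unit eigenvector for λ_1: solve (Sigma - λ_1 I)v = 0. First row:
  (16 - 19.3028)·v_x + (-1)·v_y = 0, i.e. (-3.3028)·v_x + (-1)·v_y = 0,
  so v ∝ (b, λ_1 - a) = (-1, 3.3028); multiply by -1 so the first entry is positive: u = (1, -3.3028).
  ||u|| = √((1)² + (-3.3028)²) = √(11.9083) ≈ 3.4508,
  v_1 = u/||u|| ≈ (0.2898, -0.9571) (||v_1|| = 1).

λ_1 = 19.3028,  λ_2 = 15.6972;  v_1 ≈ (0.2898, -0.9571)


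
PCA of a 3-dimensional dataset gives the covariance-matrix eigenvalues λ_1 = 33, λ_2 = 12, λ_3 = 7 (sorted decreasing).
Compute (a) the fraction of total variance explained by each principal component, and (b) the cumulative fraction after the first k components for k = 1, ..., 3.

Step 1 — total variance = trace(Sigma) = Σ λ_i = 33 + 12 + 7 = 52.

Step 2 — fraction explained by component i = λ_i / Σ λ:
  PC1: 33/52 = 0.6346
  PC2: 12/52 = 0.2308
  PC3: 7/52 = 0.1346

Step 3 — cumulative fraction after k components = (λ_1 + ... + λ_k) / Σ λ:
  k = 1: 33/52 = 0.6346
  k = 2: (33 + 12)/52 = 45/52 = 0.8654
  k = 3: (33 + 12 + 7)/52 = 52/52 = 1

Summary (fraction, with percent):

explained: PC1 0.6346 (63.46%), PC2 0.2308 (23.08%), PC3 0.1346 (13.46%);  cumulative: 0.6346, 0.8654, 1


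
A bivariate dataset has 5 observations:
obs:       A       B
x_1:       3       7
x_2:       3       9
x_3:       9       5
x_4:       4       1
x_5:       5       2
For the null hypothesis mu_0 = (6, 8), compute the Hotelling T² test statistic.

Step 1 — sample mean vector:
  mean(A) = (3 + 3 + 9 + 4 + 5) / 5 = 24/5 = 4.8
  mean(B) = (7 + 9 + 5 + 1 + 2) / 5 = 24/5 = 4.8
  x̄ = (4.8, 4.8),  deviation x̄ - mu_0 = (4.8, 4.8) - (6, 8) = (-1.2, -3.2).

Step 2 — sample covariance matrix, S[i,j] = (1/(n-1)) · Σ_k (x_{k,i} - mean_i) · (x_{k,j} - mean_j), divisor n-1 = 4:
  S[A,A] = ((-1.8)·(-1.8) + (-1.8)·(-1.8) + (4.2)·(4.2) + (-0.8)·(-0.8) + (0.2)·(0.2)) / 4 = 24.8/4 = 6.2
  S[A,B] = ((-1.8)·(2.2) + (-1.8)·(4.2) + (4.2)·(0.2) + (-0.8)·(-3.8) + (0.2)·(-2.8)) / 4 = -8.2/4 = -2.05
  S[B,B] = ((2.2)·(2.2) + (4.2)·(4.2) + (0.2)·(0.2) + (-3.8)·(-3.8) + (-2.8)·(-2.8)) / 4 = 44.8/4 = 11.2
  S = [[6.2, -2.05],
 [-2.05, 11.2]].

Step 3 — invert S. det(S) = 6.2·11.2 - (-2.05)² = 65.2375.
  S^{-1} = (1/det) · [[d, -b], [-b, a]] = [[0.1717, 0.0314],
 [0.0314, 0.095]].

Step 4 — quadratic form (x̄ - mu_0)^T · S^{-1} · (x̄ - mu_0):
  S^{-1} · (x̄ - mu_0) = (-0.3066, -0.3418),
  (x̄ - mu_0)^T · [...] = (-1.2)·(-0.3066) + (-3.2)·(-0.3418) = 1.4617.

Step 5 — scale by n: T² = 5 · 1.4617 = 7.3087.

T² ≈ 7.3087


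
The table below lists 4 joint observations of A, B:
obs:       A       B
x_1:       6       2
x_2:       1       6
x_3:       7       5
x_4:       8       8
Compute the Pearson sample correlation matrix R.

Step 1 — column means:
  mean(A) = (6 + 1 + 7 + 8) / 4 = 22/4 = 5.5
  mean(B) = (2 + 6 + 5 + 8) / 4 = 21/4 = 5.25

Step 2 — sample variances and covariances s[i,j] = (1/(n-1)) · Σ_k (x_{k,i} - mean_i) · (x_{k,j} - mean_j), with n-1 = 3:
  s[A,A] = ((0.5)·(0.5) + (-4.5)·(-4.5) + (1.5)·(1.5) + (2.5)·(2.5)) / 3 = 29/3 = 9.6667
  s[A,B] = ((0.5)·(-3.25) + (-4.5)·(0.75) + (1.5)·(-0.25) + (2.5)·(2.75)) / 3 = 1.5/3 = 0.5
  s[B,B] = ((-3.25)·(-3.25) + (0.75)·(0.75) + (-0.25)·(-0.25) + (2.75)·(2.75)) / 3 = 18.75/3 = 6.25
  Sample standard deviations s_i = √(s[i,i]):
  s(A) = √(9.6667) = 3.1091
  s(B) = √(6.25) = 2.5

Step 3 — r_{ij} = s_{ij} / (s_i · s_j):
  r[A,A] = 1 (diagonal).
  r[A,B] = 0.5 / (3.1091 · 2.5) = 0.5 / 7.7728 = 0.0643
  r[B,B] = 1 (diagonal).

R is symmetric with unit diagonal. Assembling:

R = [[1, 0.0643],
 [0.0643, 1]]


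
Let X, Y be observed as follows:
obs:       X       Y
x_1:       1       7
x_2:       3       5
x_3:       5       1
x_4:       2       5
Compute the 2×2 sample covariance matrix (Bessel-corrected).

Step 1 — column means:
  mean(X) = (1 + 3 + 5 + 2) / 4 = 11/4 = 2.75
  mean(Y) = (7 + 5 + 1 + 5) / 4 = 18/4 = 4.5

Step 2 — sample covariance S[i,j] = (1/(n-1)) · Σ_k (x_{k,i} - mean_i) · (x_{k,j} - mean_j), with n-1 = 3.
  S[X,X] = ((-1.75)·(-1.75) + (0.25)·(0.25) + (2.25)·(2.25) + (-0.75)·(-0.75)) / 3 = 8.75/3 = 2.9167
  S[X,Y] = ((-1.75)·(2.5) + (0.25)·(0.5) + (2.25)·(-3.5) + (-0.75)·(0.5)) / 3 = -12.5/3 = -4.1667
  S[Y,Y] = ((2.5)·(2.5) + (0.5)·(0.5) + (-3.5)·(-3.5) + (0.5)·(0.5)) / 3 = 19/3 = 6.3333

S is symmetric (S[j,i] = S[i,j]). Assembling:

S = [[2.9167, -4.1667],
 [-4.1667, 6.3333]]


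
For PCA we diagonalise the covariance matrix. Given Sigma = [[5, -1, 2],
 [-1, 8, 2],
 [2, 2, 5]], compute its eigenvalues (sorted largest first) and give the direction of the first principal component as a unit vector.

Step 1 — characteristic polynomial p(λ) = det(λI - Sigma) = λ³ - tr·λ² + c_1·λ - det, where tr = trace, c_1 = sum of the principal 2×2 minors, det = det(Sigma):
  tr = 5 + 8 + 5 = 18,
  c_1 = (5·8 - (-1)²) + (5·5 - (2)²) + (8·5 - (2)²) = 39 + 21 + 36 = 96,
  det = 5·(8·5 - (2)²) - (-1)·((-1)·5 - (2)·(2)) + (2)·((-1)·(2) - 8·(2)) = 5·(36) - (-1)·(-9) + (2)·(-18) = 135.
  So p(λ) = λ³ - 18λ² + 96λ - 135.
Step 2 — look for an integer root (rational root theorem: any rational root is an integer divisor of 135). Testing λ = 9:
  p(9) = 729 - 1458 + 864 - 135 = 0  ✓
  Dividing out (λ - 9): p(λ) = (λ - 9)(λ² - 9λ + 15).
Step 3 — remaining eigenvalues from the quadratic λ² - 9λ + 15 = 0:
  Δ = 9² - 4·15 = 81 - 60 = 21,  λ = (9 ± √21)/2 = (9 ± 4.5826)/2 ≈ 6.7913 or 2.2087.
  Sorted: λ_1 = 9,  λ_2 = 6.7913,  λ_3 = 2.2087  (check: sum = 18 = tr ✓).

Step 4 — unit eigenvector for λ_1 = 9: v spans the null space of (Sigma - λ_1 I), whose rows are
  r_1 = (-4, -1, 2),  r_2 = (-1, -1, 2),  r_3 = (2, 2, -4).
  v is orthogonal to every row, so take v ∝ r_1 × r_2 = ((-1)·(2) - (2)·(-1), (2)·(-1) - (-4)·(2), (-4)·(-1) - (-1)·(-1)) = (0, 6, 3).
  Rescale (divide by 3): u = (0, 2, 1).
  ||u|| = √((0)² + (2)² + (1)²) = √(5) ≈ 2.2361,  v_1 = u/||u|| ≈ (0, 0.8944, 0.4472) (||v_1|| = 1).

λ_1 = 9,  λ_2 = 6.7913,  λ_3 = 2.2087;  v_1 ≈ (0, 0.8944, 0.4472)


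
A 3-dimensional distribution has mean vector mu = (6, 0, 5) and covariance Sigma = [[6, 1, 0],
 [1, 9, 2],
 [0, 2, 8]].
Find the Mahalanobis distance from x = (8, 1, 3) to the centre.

Step 1 — centre the observation: (x - mu) = (2, 1, -2).

Step 2 — invert Sigma (cofactor / det for 3×3, or solve directly):
  Sigma^{-1} = [[0.17, -0.02, 0.005],
 [-0.02, 0.12, -0.03],
 [0.005, -0.03, 0.1325]].

Step 3 — form the quadratic (x - mu)^T · Sigma^{-1} · (x - mu):
  Sigma^{-1} · (x - mu) = (0.31, 0.14, -0.285).
  (x - mu)^T · [Sigma^{-1} · (x - mu)] = (2)·(0.31) + (1)·(0.14) + (-2)·(-0.285) = 1.33.

Step 4 — take square root: d = √(1.33) ≈ 1.1533.

d(x, mu) = √(1.33) ≈ 1.1533


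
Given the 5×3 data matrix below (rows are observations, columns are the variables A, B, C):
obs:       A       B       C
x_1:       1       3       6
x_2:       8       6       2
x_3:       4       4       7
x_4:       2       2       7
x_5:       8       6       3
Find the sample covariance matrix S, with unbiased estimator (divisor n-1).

Step 1 — column means:
  mean(A) = (1 + 8 + 4 + 2 + 8) / 5 = 23/5 = 4.6
  mean(B) = (3 + 6 + 4 + 2 + 6) / 5 = 21/5 = 4.2
  mean(C) = (6 + 2 + 7 + 7 + 3) / 5 = 25/5 = 5

Step 2 — sample covariance S[i,j] = (1/(n-1)) · Σ_k (x_{k,i} - mean_i) · (x_{k,j} - mean_j), with n-1 = 4.
  S[A,A] = ((-3.6)·(-3.6) + (3.4)·(3.4) + (-0.6)·(-0.6) + (-2.6)·(-2.6) + (3.4)·(3.4)) / 4 = 43.2/4 = 10.8
  S[A,B] = ((-3.6)·(-1.2) + (3.4)·(1.8) + (-0.6)·(-0.2) + (-2.6)·(-2.2) + (3.4)·(1.8)) / 4 = 22.4/4 = 5.6
  S[A,C] = ((-3.6)·(1) + (3.4)·(-3) + (-0.6)·(2) + (-2.6)·(2) + (3.4)·(-2)) / 4 = -27/4 = -6.75
  S[B,B] = ((-1.2)·(-1.2) + (1.8)·(1.8) + (-0.2)·(-0.2) + (-2.2)·(-2.2) + (1.8)·(1.8)) / 4 = 12.8/4 = 3.2
  S[B,C] = ((-1.2)·(1) + (1.8)·(-3) + (-0.2)·(2) + (-2.2)·(2) + (1.8)·(-2)) / 4 = -15/4 = -3.75
  S[C,C] = ((1)·(1) + (-3)·(-3) + (2)·(2) + (2)·(2) + (-2)·(-2)) / 4 = 22/4 = 5.5

S is symmetric (S[j,i] = S[i,j]). Assembling:

S = [[10.8, 5.6, -6.75],
 [5.6, 3.2, -3.75],
 [-6.75, -3.75, 5.5]]


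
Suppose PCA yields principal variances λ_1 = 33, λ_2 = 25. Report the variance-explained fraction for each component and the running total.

Step 1 — total variance = trace(Sigma) = Σ λ_i = 33 + 25 = 58.

Step 2 — fraction explained by component i = λ_i / Σ λ:
  PC1: 33/58 = 0.569
  PC2: 25/58 = 0.431

Step 3 — cumulative fraction after k components = (λ_1 + ... + λ_k) / Σ λ:
  k = 1: 33/58 = 0.569
  k = 2: (33 + 25)/58 = 58/58 = 1

Summary (fraction, with percent):

explained: PC1 0.569 (56.9%), PC2 0.431 (43.1%);  cumulative: 0.569, 1


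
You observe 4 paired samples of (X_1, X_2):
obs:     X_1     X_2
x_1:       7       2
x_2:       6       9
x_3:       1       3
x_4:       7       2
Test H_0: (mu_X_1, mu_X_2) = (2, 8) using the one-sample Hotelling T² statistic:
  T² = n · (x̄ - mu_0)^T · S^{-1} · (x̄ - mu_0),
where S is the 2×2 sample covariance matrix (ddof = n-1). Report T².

Step 1 — sample mean vector:
  mean(X_1) = (7 + 6 + 1 + 7) / 4 = 21/4 = 5.25
  mean(X_2) = (2 + 9 + 3 + 2) / 4 = 16/4 = 4
  x̄ = (5.25, 4),  deviation x̄ - mu_0 = (5.25, 4) - (2, 8) = (3.25, -4).

Step 2 — sample covariance matrix, S[i,j] = (1/(n-1)) · Σ_k (x_{k,i} - mean_i) · (x_{k,j} - mean_j), divisor n-1 = 3:
  S[X_1,X_1] = ((1.75)·(1.75) + (0.75)·(0.75) + (-4.25)·(-4.25) + (1.75)·(1.75)) / 3 = 24.75/3 = 8.25
  S[X_1,X_2] = ((1.75)·(-2) + (0.75)·(5) + (-4.25)·(-1) + (1.75)·(-2)) / 3 = 1/3 = 0.3333
  S[X_2,X_2] = ((-2)·(-2) + (5)·(5) + (-1)·(-1) + (-2)·(-2)) / 3 = 34/3 = 11.3333
  S = [[8.25, 0.3333],
 [0.3333, 11.3333]].

Step 3 — invert S. det(S) = 8.25·11.3333 - (0.3333)² = 93.3889.
  S^{-1} = (1/det) · [[d, -b], [-b, a]] = [[0.1214, -0.0036],
 [-0.0036, 0.0883]].

Step 4 — quadratic form (x̄ - mu_0)^T · S^{-1} · (x̄ - mu_0):
  S^{-1} · (x̄ - mu_0) = (0.4087, -0.365),
  (x̄ - mu_0)^T · [...] = (3.25)·(0.4087) + (-4)·(-0.365) = 2.7881.

Step 5 — scale by n: T² = 4 · 2.7881 = 11.1523.

T² ≈ 11.1523


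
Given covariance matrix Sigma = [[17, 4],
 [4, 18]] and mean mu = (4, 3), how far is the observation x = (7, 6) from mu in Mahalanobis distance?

Step 1 — centre the observation: (x - mu) = (3, 3).

Step 2 — invert Sigma. det(Sigma) = 17·18 - (4)² = 290.
  Sigma^{-1} = (1/det) · [[d, -b], [-b, a]] = [[0.0621, -0.0138],
 [-0.0138, 0.0586]].

Step 3 — form the quadratic (x - mu)^T · Sigma^{-1} · (x - mu):
  Sigma^{-1} · (x - mu) = (0.1448, 0.1345).
  (x - mu)^T · [Sigma^{-1} · (x - mu)] = (3)·(0.1448) + (3)·(0.1345) = 0.8379.

Step 4 — take square root: d = √(0.8379) ≈ 0.9154.

d(x, mu) = √(0.8379) ≈ 0.9154


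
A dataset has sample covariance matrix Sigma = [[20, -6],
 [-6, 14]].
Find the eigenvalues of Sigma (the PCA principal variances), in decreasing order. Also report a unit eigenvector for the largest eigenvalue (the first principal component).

Step 1 — characteristic polynomial of 2×2 Sigma:
  det(Sigma - λI) = λ² - trace · λ + det = 0.
  trace = 20 + 14 = 34, det = 20·14 - (-6)² = 244.
Step 2 — discriminant:
  Δ = trace² - 4·det = 1156 - 976 = 180.
Step 3 — eigenvalues:
  λ = (trace ± √Δ)/2 = (34 ± 13.4164)/2,
  λ_1 = 23.7082,  λ_2 = 10.2918.

Step 4 — unit eigenvector for λ_1: solve (Sigma - λ_1 I)v = 0. First row:
  (20 - 23.7082)·v_x + (-6)·v_y = 0, i.e. (-3.7082)·v_x + (-6)·v_y = 0,
  so v ∝ (b, λ_1 - a) = (-6, 3.7082); multiply by -1 so the first entry is positive: u = (6, -3.7082).
  ||u|| = √((6)² + (-3.7082)²) = √(49.7508) ≈ 7.0534,
  v_1 = u/||u|| ≈ (0.8507, -0.5257) (||v_1|| = 1).

λ_1 = 23.7082,  λ_2 = 10.2918;  v_1 ≈ (0.8507, -0.5257)


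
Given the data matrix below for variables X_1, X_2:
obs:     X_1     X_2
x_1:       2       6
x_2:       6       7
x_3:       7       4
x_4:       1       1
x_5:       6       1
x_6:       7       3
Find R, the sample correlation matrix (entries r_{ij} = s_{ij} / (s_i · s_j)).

Step 1 — column means:
  mean(X_1) = (2 + 6 + 7 + 1 + 6 + 7) / 6 = 29/6 = 4.8333
  mean(X_2) = (6 + 7 + 4 + 1 + 1 + 3) / 6 = 22/6 = 3.6667

Step 2 — sample variances and covariances s[i,j] = (1/(n-1)) · Σ_k (x_{k,i} - mean_i) · (x_{k,j} - mean_j), with n-1 = 5:
  s[X_1,X_1] = ((-2.8333)·(-2.8333) + (1.1667)·(1.1667) + (2.1667)·(2.1667) + (-3.8333)·(-3.8333) + (1.1667)·(1.1667) + (2.1667)·(2.1667)) / 5 = 34.8333/5 = 6.9667
  s[X_1,X_2] = ((-2.8333)·(2.3333) + (1.1667)·(3.3333) + (2.1667)·(0.3333) + (-3.8333)·(-2.6667) + (1.1667)·(-2.6667) + (2.1667)·(-0.6667)) / 5 = 3.6667/5 = 0.7333
  s[X_2,X_2] = ((2.3333)·(2.3333) + (3.3333)·(3.3333) + (0.3333)·(0.3333) + (-2.6667)·(-2.6667) + (-2.6667)·(-2.6667) + (-0.6667)·(-0.6667)) / 5 = 31.3333/5 = 6.2667
  Sample standard deviations s_i = √(s[i,i]):
  s(X_1) = √(6.9667) = 2.6394
  s(X_2) = √(6.2667) = 2.5033

Step 3 — r_{ij} = s_{ij} / (s_i · s_j):
  r[X_1,X_1] = 1 (diagonal).
  r[X_1,X_2] = 0.7333 / (2.6394 · 2.5033) = 0.7333 / 6.6074 = 0.111
  r[X_2,X_2] = 1 (diagonal).

R is symmetric with unit diagonal. Assembling:

R = [[1, 0.111],
 [0.111, 1]]


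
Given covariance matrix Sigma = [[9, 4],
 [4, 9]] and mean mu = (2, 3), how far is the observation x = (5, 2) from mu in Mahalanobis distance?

Step 1 — centre the observation: (x - mu) = (3, -1).

Step 2 — invert Sigma. det(Sigma) = 9·9 - (4)² = 65.
  Sigma^{-1} = (1/det) · [[d, -b], [-b, a]] = [[0.1385, -0.0615],
 [-0.0615, 0.1385]].

Step 3 — form the quadratic (x - mu)^T · Sigma^{-1} · (x - mu):
  Sigma^{-1} · (x - mu) = (0.4769, -0.3231).
  (x - mu)^T · [Sigma^{-1} · (x - mu)] = (3)·(0.4769) + (-1)·(-0.3231) = 1.7538.

Step 4 — take square root: d = √(1.7538) ≈ 1.3243.

d(x, mu) = √(1.7538) ≈ 1.3243


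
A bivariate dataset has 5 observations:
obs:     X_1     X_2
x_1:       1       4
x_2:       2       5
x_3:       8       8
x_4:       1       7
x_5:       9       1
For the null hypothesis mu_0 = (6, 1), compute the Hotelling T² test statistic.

Step 1 — sample mean vector:
  mean(X_1) = (1 + 2 + 8 + 1 + 9) / 5 = 21/5 = 4.2
  mean(X_2) = (4 + 5 + 8 + 7 + 1) / 5 = 25/5 = 5
  x̄ = (4.2, 5),  deviation x̄ - mu_0 = (4.2, 5) - (6, 1) = (-1.8, 4).

Step 2 — sample covariance matrix, S[i,j] = (1/(n-1)) · Σ_k (x_{k,i} - mean_i) · (x_{k,j} - mean_j), divisor n-1 = 4:
  S[X_1,X_1] = ((-3.2)·(-3.2) + (-2.2)·(-2.2) + (3.8)·(3.8) + (-3.2)·(-3.2) + (4.8)·(4.8)) / 4 = 62.8/4 = 15.7
  S[X_1,X_2] = ((-3.2)·(-1) + (-2.2)·(0) + (3.8)·(3) + (-3.2)·(2) + (4.8)·(-4)) / 4 = -11/4 = -2.75
  S[X_2,X_2] = ((-1)·(-1) + (0)·(0) + (3)·(3) + (2)·(2) + (-4)·(-4)) / 4 = 30/4 = 7.5
  S = [[15.7, -2.75],
 [-2.75, 7.5]].

Step 3 — invert S. det(S) = 15.7·7.5 - (-2.75)² = 110.1875.
  S^{-1} = (1/det) · [[d, -b], [-b, a]] = [[0.0681, 0.025],
 [0.025, 0.1425]].

Step 4 — quadratic form (x̄ - mu_0)^T · S^{-1} · (x̄ - mu_0):
  S^{-1} · (x̄ - mu_0) = (-0.0227, 0.525),
  (x̄ - mu_0)^T · [...] = (-1.8)·(-0.0227) + (4)·(0.525) = 2.1409.

Step 5 — scale by n: T² = 5 · 2.1409 = 10.7045.

T² ≈ 10.7045


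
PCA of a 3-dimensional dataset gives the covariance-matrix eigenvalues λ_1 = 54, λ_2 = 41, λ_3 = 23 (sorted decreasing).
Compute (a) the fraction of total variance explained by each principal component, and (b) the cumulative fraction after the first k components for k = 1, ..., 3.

Step 1 — total variance = trace(Sigma) = Σ λ_i = 54 + 41 + 23 = 118.

Step 2 — fraction explained by component i = λ_i / Σ λ:
  PC1: 54/118 = 0.4576
  PC2: 41/118 = 0.3475
  PC3: 23/118 = 0.1949

Step 3 — cumulative fraction after k components = (λ_1 + ... + λ_k) / Σ λ:
  k = 1: 54/118 = 0.4576
  k = 2: (54 + 41)/118 = 95/118 = 0.8051
  k = 3: (54 + 41 + 23)/118 = 118/118 = 1

Summary (fraction, with percent):

explained: PC1 0.4576 (45.76%), PC2 0.3475 (34.75%), PC3 0.1949 (19.49%);  cumulative: 0.4576, 0.8051, 1


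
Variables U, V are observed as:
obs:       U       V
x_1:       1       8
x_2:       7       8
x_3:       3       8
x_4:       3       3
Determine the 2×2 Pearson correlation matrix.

Step 1 — column means:
  mean(U) = (1 + 7 + 3 + 3) / 4 = 14/4 = 3.5
  mean(V) = (8 + 8 + 8 + 3) / 4 = 27/4 = 6.75

Step 2 — sample variances and covariances s[i,j] = (1/(n-1)) · Σ_k (x_{k,i} - mean_i) · (x_{k,j} - mean_j), with n-1 = 3:
  s[U,U] = ((-2.5)·(-2.5) + (3.5)·(3.5) + (-0.5)·(-0.5) + (-0.5)·(-0.5)) / 3 = 19/3 = 6.3333
  s[U,V] = ((-2.5)·(1.25) + (3.5)·(1.25) + (-0.5)·(1.25) + (-0.5)·(-3.75)) / 3 = 2.5/3 = 0.8333
  s[V,V] = ((1.25)·(1.25) + (1.25)·(1.25) + (1.25)·(1.25) + (-3.75)·(-3.75)) / 3 = 18.75/3 = 6.25
  Sample standard deviations s_i = √(s[i,i]):
  s(U) = √(6.3333) = 2.5166
  s(V) = √(6.25) = 2.5

Step 3 — r_{ij} = s_{ij} / (s_i · s_j):
  r[U,U] = 1 (diagonal).
  r[U,V] = 0.8333 / (2.5166 · 2.5) = 0.8333 / 6.2915 = 0.1325
  r[V,V] = 1 (diagonal).

R is symmetric with unit diagonal. Assembling:

R = [[1, 0.1325],
 [0.1325, 1]]


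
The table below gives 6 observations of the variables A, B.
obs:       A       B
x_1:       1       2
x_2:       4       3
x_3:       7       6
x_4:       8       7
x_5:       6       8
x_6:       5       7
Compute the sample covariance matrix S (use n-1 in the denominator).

Step 1 — column means:
  mean(A) = (1 + 4 + 7 + 8 + 6 + 5) / 6 = 31/6 = 5.1667
  mean(B) = (2 + 3 + 6 + 7 + 8 + 7) / 6 = 33/6 = 5.5

Step 2 — sample covariance S[i,j] = (1/(n-1)) · Σ_k (x_{k,i} - mean_i) · (x_{k,j} - mean_j), with n-1 = 5.
  S[A,A] = ((-4.1667)·(-4.1667) + (-1.1667)·(-1.1667) + (1.8333)·(1.8333) + (2.8333)·(2.8333) + (0.8333)·(0.8333) + (-0.1667)·(-0.1667)) / 5 = 30.8333/5 = 6.1667
  S[A,B] = ((-4.1667)·(-3.5) + (-1.1667)·(-2.5) + (1.8333)·(0.5) + (2.8333)·(1.5) + (0.8333)·(2.5) + (-0.1667)·(1.5)) / 5 = 24.5/5 = 4.9
  S[B,B] = ((-3.5)·(-3.5) + (-2.5)·(-2.5) + (0.5)·(0.5) + (1.5)·(1.5) + (2.5)·(2.5) + (1.5)·(1.5)) / 5 = 29.5/5 = 5.9

S is symmetric (S[j,i] = S[i,j]). Assembling:

S = [[6.1667, 4.9],
 [4.9, 5.9]]


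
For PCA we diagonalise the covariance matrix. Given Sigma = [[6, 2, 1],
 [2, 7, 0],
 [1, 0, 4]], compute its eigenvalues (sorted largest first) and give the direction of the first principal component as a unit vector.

Step 1 — characteristic polynomial p(λ) = det(λI - Sigma) = λ³ - tr·λ² + c_1·λ - det, where tr = trace, c_1 = sum of the principal 2×2 minors, det = det(Sigma):
  tr = 6 + 7 + 4 = 17,
  c_1 = (6·7 - (2)²) + (6·4 - (1)²) + (7·4 - (0)²) = 38 + 23 + 28 = 89,
  det = 6·(7·4 - (0)²) - (2)·((2)·4 - (0)·(1)) + (1)·((2)·(0) - 7·(1)) = 6·(28) - (2)·(8) + (1)·(-7) = 145.
  So p(λ) = λ³ - 17λ² + 89λ - 145.
Step 2 — look for an integer root (rational root theorem: any rational root is an integer divisor of 145). Testing λ = 5:
  p(5) = 125 - 425 + 445 - 145 = 0  ✓
  Dividing out (λ - 5): p(λ) = (λ - 5)(λ² - 12λ + 29).
Step 3 — remaining eigenvalues from the quadratic λ² - 12λ + 29 = 0:
  Δ = 12² - 4·29 = 144 - 116 = 28,  λ = (12 ± √28)/2 = (12 ± 5.2915)/2 ≈ 8.6458 or 3.3542.
  Sorted: λ_1 = 8.6458,  λ_2 = 5,  λ_3 = 3.3542  (check: sum = 17 = tr ✓).

Step 4 — unit eigenvector for λ_1 ≈ 8.6458: v spans the null space of (Sigma - λ_1 I), whose rows are
  r_1 = (-2.6458, 2, 1),  r_2 = (2, -1.6458, 0),  r_3 = (1, 0, -4.6458).
  v is orthogonal to every row, so take v ∝ r_1 × r_2 = ((2)·(0) - (1)·(-1.6458), (1)·(2) - (-2.6458)·(0), (-2.6458)·(-1.6458) - (2)·(2)) ≈ (1.6458, 2, 0.3542).
  Let u = (1.6458, 2, 0.3542).
  ||u|| = √((1.6458)² + (2)² + (0.3542)²) = √(6.834) ≈ 2.6142,  v_1 = u/||u|| ≈ (0.6295, 0.7651, 0.1355) (||v_1|| = 1).

λ_1 = 8.6458,  λ_2 = 5,  λ_3 = 3.3542;  v_1 ≈ (0.6295, 0.7651, 0.1355)


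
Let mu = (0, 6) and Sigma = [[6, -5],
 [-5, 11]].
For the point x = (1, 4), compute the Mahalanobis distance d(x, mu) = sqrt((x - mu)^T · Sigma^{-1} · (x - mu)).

Step 1 — centre the observation: (x - mu) = (1, -2).

Step 2 — invert Sigma. det(Sigma) = 6·11 - (-5)² = 41.
  Sigma^{-1} = (1/det) · [[d, -b], [-b, a]] = [[0.2683, 0.122],
 [0.122, 0.1463]].

Step 3 — form the quadratic (x - mu)^T · Sigma^{-1} · (x - mu):
  Sigma^{-1} · (x - mu) = (0.0244, -0.1707).
  (x - mu)^T · [Sigma^{-1} · (x - mu)] = (1)·(0.0244) + (-2)·(-0.1707) = 0.3659.

Step 4 — take square root: d = √(0.3659) ≈ 0.6049.

d(x, mu) = √(0.3659) ≈ 0.6049


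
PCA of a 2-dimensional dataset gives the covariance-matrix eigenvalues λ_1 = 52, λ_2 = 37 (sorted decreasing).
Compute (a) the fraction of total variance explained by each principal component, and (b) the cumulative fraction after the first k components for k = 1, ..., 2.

Step 1 — total variance = trace(Sigma) = Σ λ_i = 52 + 37 = 89.

Step 2 — fraction explained by component i = λ_i / Σ λ:
  PC1: 52/89 = 0.5843
  PC2: 37/89 = 0.4157

Step 3 — cumulative fraction after k components = (λ_1 + ... + λ_k) / Σ λ:
  k = 1: 52/89 = 0.5843
  k = 2: (52 + 37)/89 = 89/89 = 1

Summary (fraction, with percent):

explained: PC1 0.5843 (58.43%), PC2 0.4157 (41.57%);  cumulative: 0.5843, 1


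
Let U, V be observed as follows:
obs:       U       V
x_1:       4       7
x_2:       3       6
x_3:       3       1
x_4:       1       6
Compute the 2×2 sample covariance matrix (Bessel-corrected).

Step 1 — column means:
  mean(U) = (4 + 3 + 3 + 1) / 4 = 11/4 = 2.75
  mean(V) = (7 + 6 + 1 + 6) / 4 = 20/4 = 5

Step 2 — sample covariance S[i,j] = (1/(n-1)) · Σ_k (x_{k,i} - mean_i) · (x_{k,j} - mean_j), with n-1 = 3.
  S[U,U] = ((1.25)·(1.25) + (0.25)·(0.25) + (0.25)·(0.25) + (-1.75)·(-1.75)) / 3 = 4.75/3 = 1.5833
  S[U,V] = ((1.25)·(2) + (0.25)·(1) + (0.25)·(-4) + (-1.75)·(1)) / 3 = 0/3 = 0
  S[V,V] = ((2)·(2) + (1)·(1) + (-4)·(-4) + (1)·(1)) / 3 = 22/3 = 7.3333

S is symmetric (S[j,i] = S[i,j]). Assembling:

S = [[1.5833, 0],
 [0, 7.3333]]


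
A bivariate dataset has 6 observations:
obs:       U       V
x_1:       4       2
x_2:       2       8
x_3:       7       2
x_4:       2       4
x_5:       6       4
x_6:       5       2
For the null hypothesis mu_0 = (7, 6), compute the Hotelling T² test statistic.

Step 1 — sample mean vector:
  mean(U) = (4 + 2 + 7 + 2 + 6 + 5) / 6 = 26/6 = 4.3333
  mean(V) = (2 + 8 + 2 + 4 + 4 + 2) / 6 = 22/6 = 3.6667
  x̄ = (4.3333, 3.6667),  deviation x̄ - mu_0 = (4.3333, 3.6667) - (7, 6) = (-2.6667, -2.3333).

Step 2 — sample covariance matrix, S[i,j] = (1/(n-1)) · Σ_k (x_{k,i} - mean_i) · (x_{k,j} - mean_j), divisor n-1 = 5:
  S[U,U] = ((-0.3333)·(-0.3333) + (-2.3333)·(-2.3333) + (2.6667)·(2.6667) + (-2.3333)·(-2.3333) + (1.6667)·(1.6667) + (0.6667)·(0.6667)) / 5 = 21.3333/5 = 4.2667
  S[U,V] = ((-0.3333)·(-1.6667) + (-2.3333)·(4.3333) + (2.6667)·(-1.6667) + (-2.3333)·(0.3333) + (1.6667)·(0.3333) + (0.6667)·(-1.6667)) / 5 = -15.3333/5 = -3.0667
  S[V,V] = ((-1.6667)·(-1.6667) + (4.3333)·(4.3333) + (-1.6667)·(-1.6667) + (0.3333)·(0.3333) + (0.3333)·(0.3333) + (-1.6667)·(-1.6667)) / 5 = 27.3333/5 = 5.4667
  S = [[4.2667, -3.0667],
 [-3.0667, 5.4667]].

Step 3 — invert S. det(S) = 4.2667·5.4667 - (-3.0667)² = 13.92.
  S^{-1} = (1/det) · [[d, -b], [-b, a]] = [[0.3927, 0.2203],
 [0.2203, 0.3065]].

Step 4 — quadratic form (x̄ - mu_0)^T · S^{-1} · (x̄ - mu_0):
  S^{-1} · (x̄ - mu_0) = (-1.5613, -1.3027),
  (x̄ - mu_0)^T · [...] = (-2.6667)·(-1.5613) + (-2.3333)·(-1.3027) = 7.2031.

Step 5 — scale by n: T² = 6 · 7.2031 = 43.2184.

T² ≈ 43.2184


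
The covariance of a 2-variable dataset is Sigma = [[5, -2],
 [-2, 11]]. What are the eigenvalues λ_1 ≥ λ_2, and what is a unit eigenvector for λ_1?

Step 1 — characteristic polynomial of 2×2 Sigma:
  det(Sigma - λI) = λ² - trace · λ + det = 0.
  trace = 5 + 11 = 16, det = 5·11 - (-2)² = 51.
Step 2 — discriminant:
  Δ = trace² - 4·det = 256 - 204 = 52.
Step 3 — eigenvalues:
  λ = (trace ± √Δ)/2 = (16 ± 7.2111)/2,
  λ_1 = 11.6056,  λ_2 = 4.3944.

Step 4 — unit eigenvector for λ_1: solve (Sigma - λ_1 I)v = 0. First row:
  (5 - 11.6056)·v_x + (-2)·v_y = 0, i.e. (-6.6056)·v_x + (-2)·v_y = 0,
  so v ∝ (b, λ_1 - a) = (-2, 6.6056); multiply by -1 so the first entry is positive: u = (2, -6.6056).
  ||u|| = √((2)² + (-6.6056)²) = √(47.6333) ≈ 6.9017,
  v_1 = u/||u|| ≈ (0.2898, -0.9571) (||v_1|| = 1).

λ_1 = 11.6056,  λ_2 = 4.3944;  v_1 ≈ (0.2898, -0.9571)


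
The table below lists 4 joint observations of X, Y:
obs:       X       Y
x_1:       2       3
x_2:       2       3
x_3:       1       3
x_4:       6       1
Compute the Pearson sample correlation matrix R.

Step 1 — column means:
  mean(X) = (2 + 2 + 1 + 6) / 4 = 11/4 = 2.75
  mean(Y) = (3 + 3 + 3 + 1) / 4 = 10/4 = 2.5

Step 2 — sample variances and covariances s[i,j] = (1/(n-1)) · Σ_k (x_{k,i} - mean_i) · (x_{k,j} - mean_j), with n-1 = 3:
  s[X,X] = ((-0.75)·(-0.75) + (-0.75)·(-0.75) + (-1.75)·(-1.75) + (3.25)·(3.25)) / 3 = 14.75/3 = 4.9167
  s[X,Y] = ((-0.75)·(0.5) + (-0.75)·(0.5) + (-1.75)·(0.5) + (3.25)·(-1.5)) / 3 = -6.5/3 = -2.1667
  s[Y,Y] = ((0.5)·(0.5) + (0.5)·(0.5) + (0.5)·(0.5) + (-1.5)·(-1.5)) / 3 = 3/3 = 1
  Sample standard deviations s_i = √(s[i,i]):
  s(X) = √(4.9167) = 2.2174
  s(Y) = √(1) = 1

Step 3 — r_{ij} = s_{ij} / (s_i · s_j):
  r[X,X] = 1 (diagonal).
  r[X,Y] = -2.1667 / (2.2174 · 1) = -2.1667 / 2.2174 = -0.9771
  r[Y,Y] = 1 (diagonal).

R is symmetric with unit diagonal. Assembling:

R = [[1, -0.9771],
 [-0.9771, 1]]


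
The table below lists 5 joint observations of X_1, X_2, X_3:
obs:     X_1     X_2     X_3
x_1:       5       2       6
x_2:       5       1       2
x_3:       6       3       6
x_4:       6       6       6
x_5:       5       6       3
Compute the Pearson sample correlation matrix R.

Step 1 — column means:
  mean(X_1) = (5 + 5 + 6 + 6 + 5) / 5 = 27/5 = 5.4
  mean(X_2) = (2 + 1 + 3 + 6 + 6) / 5 = 18/5 = 3.6
  mean(X_3) = (6 + 2 + 6 + 6 + 3) / 5 = 23/5 = 4.6

Step 2 — sample variances and covariances s[i,j] = (1/(n-1)) · Σ_k (x_{k,i} - mean_i) · (x_{k,j} - mean_j), with n-1 = 4:
  s[X_1,X_1] = ((-0.4)·(-0.4) + (-0.4)·(-0.4) + (0.6)·(0.6) + (0.6)·(0.6) + (-0.4)·(-0.4)) / 4 = 1.2/4 = 0.3
  s[X_1,X_2] = ((-0.4)·(-1.6) + (-0.4)·(-2.6) + (0.6)·(-0.6) + (0.6)·(2.4) + (-0.4)·(2.4)) / 4 = 1.8/4 = 0.45
  s[X_1,X_3] = ((-0.4)·(1.4) + (-0.4)·(-2.6) + (0.6)·(1.4) + (0.6)·(1.4) + (-0.4)·(-1.6)) / 4 = 2.8/4 = 0.7
  s[X_2,X_2] = ((-1.6)·(-1.6) + (-2.6)·(-2.6) + (-0.6)·(-0.6) + (2.4)·(2.4) + (2.4)·(2.4)) / 4 = 21.2/4 = 5.3
  s[X_2,X_3] = ((-1.6)·(1.4) + (-2.6)·(-2.6) + (-0.6)·(1.4) + (2.4)·(1.4) + (2.4)·(-1.6)) / 4 = 3.2/4 = 0.8
  s[X_3,X_3] = ((1.4)·(1.4) + (-2.6)·(-2.6) + (1.4)·(1.4) + (1.4)·(1.4) + (-1.6)·(-1.6)) / 4 = 15.2/4 = 3.8
  Sample standard deviations s_i = √(s[i,i]):
  s(X_1) = √(0.3) = 0.5477
  s(X_2) = √(5.3) = 2.3022
  s(X_3) = √(3.8) = 1.9494

Step 3 — r_{ij} = s_{ij} / (s_i · s_j):
  r[X_1,X_1] = 1 (diagonal).
  r[X_1,X_2] = 0.45 / (0.5477 · 2.3022) = 0.45 / 1.261 = 0.3569
  r[X_1,X_3] = 0.7 / (0.5477 · 1.9494) = 0.7 / 1.0677 = 0.6556
  r[X_2,X_2] = 1 (diagonal).
  r[X_2,X_3] = 0.8 / (2.3022 · 1.9494) = 0.8 / 4.4878 = 0.1783
  r[X_3,X_3] = 1 (diagonal).

R is symmetric with unit diagonal. Assembling:

R = [[1, 0.3569, 0.6556],
 [0.3569, 1, 0.1783],
 [0.6556, 0.1783, 1]]


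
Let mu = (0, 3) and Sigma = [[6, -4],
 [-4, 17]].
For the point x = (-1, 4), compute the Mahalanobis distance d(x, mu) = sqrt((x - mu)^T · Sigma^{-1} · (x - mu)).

Step 1 — centre the observation: (x - mu) = (-1, 1).

Step 2 — invert Sigma. det(Sigma) = 6·17 - (-4)² = 86.
  Sigma^{-1} = (1/det) · [[d, -b], [-b, a]] = [[0.1977, 0.0465],
 [0.0465, 0.0698]].

Step 3 — form the quadratic (x - mu)^T · Sigma^{-1} · (x - mu):
  Sigma^{-1} · (x - mu) = (-0.1512, 0.0233).
  (x - mu)^T · [Sigma^{-1} · (x - mu)] = (-1)·(-0.1512) + (1)·(0.0233) = 0.1744.

Step 4 — take square root: d = √(0.1744) ≈ 0.4176.

d(x, mu) = √(0.1744) ≈ 0.4176


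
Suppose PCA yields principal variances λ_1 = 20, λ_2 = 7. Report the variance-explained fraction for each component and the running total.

Step 1 — total variance = trace(Sigma) = Σ λ_i = 20 + 7 = 27.

Step 2 — fraction explained by component i = λ_i / Σ λ:
  PC1: 20/27 = 0.7407
  PC2: 7/27 = 0.2593

Step 3 — cumulative fraction after k components = (λ_1 + ... + λ_k) / Σ λ:
  k = 1: 20/27 = 0.7407
  k = 2: (20 + 7)/27 = 27/27 = 1

Summary (fraction, with percent):

explained: PC1 0.7407 (74.07%), PC2 0.2593 (25.93%);  cumulative: 0.7407, 1


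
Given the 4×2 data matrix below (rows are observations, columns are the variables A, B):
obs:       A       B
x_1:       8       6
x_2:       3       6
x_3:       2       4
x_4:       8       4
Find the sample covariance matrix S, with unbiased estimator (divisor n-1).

Step 1 — column means:
  mean(A) = (8 + 3 + 2 + 8) / 4 = 21/4 = 5.25
  mean(B) = (6 + 6 + 4 + 4) / 4 = 20/4 = 5

Step 2 — sample covariance S[i,j] = (1/(n-1)) · Σ_k (x_{k,i} - mean_i) · (x_{k,j} - mean_j), with n-1 = 3.
  S[A,A] = ((2.75)·(2.75) + (-2.25)·(-2.25) + (-3.25)·(-3.25) + (2.75)·(2.75)) / 3 = 30.75/3 = 10.25
  S[A,B] = ((2.75)·(1) + (-2.25)·(1) + (-3.25)·(-1) + (2.75)·(-1)) / 3 = 1/3 = 0.3333
  S[B,B] = ((1)·(1) + (1)·(1) + (-1)·(-1) + (-1)·(-1)) / 3 = 4/3 = 1.3333

S is symmetric (S[j,i] = S[i,j]). Assembling:

S = [[10.25, 0.3333],
 [0.3333, 1.3333]]


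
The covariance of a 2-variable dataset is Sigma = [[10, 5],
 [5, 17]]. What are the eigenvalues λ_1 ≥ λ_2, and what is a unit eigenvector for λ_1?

Step 1 — characteristic polynomial of 2×2 Sigma:
  det(Sigma - λI) = λ² - trace · λ + det = 0.
  trace = 10 + 17 = 27, det = 10·17 - (5)² = 145.
Step 2 — discriminant:
  Δ = trace² - 4·det = 729 - 580 = 149.
Step 3 — eigenvalues:
  λ = (trace ± √Δ)/2 = (27 ± 12.2066)/2,
  λ_1 = 19.6033,  λ_2 = 7.3967.

Step 4 — unit eigenvector for λ_1: solve (Sigma - λ_1 I)v = 0. First row:
  (10 - 19.6033)·v_x + (5)·v_y = 0, i.e. (-9.6033)·v_x + (5)·v_y = 0,
  so v ∝ (b, λ_1 - a) = (5, 9.6033) = u.
  ||u|| = √((5)² + (9.6033)²) = √(117.2229) ≈ 10.827,
  v_1 = u/||u|| ≈ (0.4618, 0.887) (||v_1|| = 1).

λ_1 = 19.6033,  λ_2 = 7.3967;  v_1 ≈ (0.4618, 0.887)


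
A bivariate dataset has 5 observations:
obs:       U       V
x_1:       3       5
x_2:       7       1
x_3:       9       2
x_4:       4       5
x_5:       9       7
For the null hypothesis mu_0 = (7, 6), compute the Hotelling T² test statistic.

Step 1 — sample mean vector:
  mean(U) = (3 + 7 + 9 + 4 + 9) / 5 = 32/5 = 6.4
  mean(V) = (5 + 1 + 2 + 5 + 7) / 5 = 20/5 = 4
  x̄ = (6.4, 4),  deviation x̄ - mu_0 = (6.4, 4) - (7, 6) = (-0.6, -2).

Step 2 — sample covariance matrix, S[i,j] = (1/(n-1)) · Σ_k (x_{k,i} - mean_i) · (x_{k,j} - mean_j), divisor n-1 = 4:
  S[U,U] = ((-3.4)·(-3.4) + (0.6)·(0.6) + (2.6)·(2.6) + (-2.4)·(-2.4) + (2.6)·(2.6)) / 4 = 31.2/4 = 7.8
  S[U,V] = ((-3.4)·(1) + (0.6)·(-3) + (2.6)·(-2) + (-2.4)·(1) + (2.6)·(3)) / 4 = -5/4 = -1.25
  S[V,V] = ((1)·(1) + (-3)·(-3) + (-2)·(-2) + (1)·(1) + (3)·(3)) / 4 = 24/4 = 6
  S = [[7.8, -1.25],
 [-1.25, 6]].

Step 3 — invert S. det(S) = 7.8·6 - (-1.25)² = 45.2375.
  S^{-1} = (1/det) · [[d, -b], [-b, a]] = [[0.1326, 0.0276],
 [0.0276, 0.1724]].

Step 4 — quadratic form (x̄ - mu_0)^T · S^{-1} · (x̄ - mu_0):
  S^{-1} · (x̄ - mu_0) = (-0.1348, -0.3614),
  (x̄ - mu_0)^T · [...] = (-0.6)·(-0.1348) + (-2)·(-0.3614) = 0.8038.

Step 5 — scale by n: T² = 5 · 0.8038 = 4.0188.

T² ≈ 4.0188


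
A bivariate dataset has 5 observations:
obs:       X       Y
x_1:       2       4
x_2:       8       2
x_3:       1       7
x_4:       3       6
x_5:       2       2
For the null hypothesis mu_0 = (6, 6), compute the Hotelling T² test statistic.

Step 1 — sample mean vector:
  mean(X) = (2 + 8 + 1 + 3 + 2) / 5 = 16/5 = 3.2
  mean(Y) = (4 + 2 + 7 + 6 + 2) / 5 = 21/5 = 4.2
  x̄ = (3.2, 4.2),  deviation x̄ - mu_0 = (3.2, 4.2) - (6, 6) = (-2.8, -1.8).

Step 2 — sample covariance matrix, S[i,j] = (1/(n-1)) · Σ_k (x_{k,i} - mean_i) · (x_{k,j} - mean_j), divisor n-1 = 4:
  S[X,X] = ((-1.2)·(-1.2) + (4.8)·(4.8) + (-2.2)·(-2.2) + (-0.2)·(-0.2) + (-1.2)·(-1.2)) / 4 = 30.8/4 = 7.7
  S[X,Y] = ((-1.2)·(-0.2) + (4.8)·(-2.2) + (-2.2)·(2.8) + (-0.2)·(1.8) + (-1.2)·(-2.2)) / 4 = -14.2/4 = -3.55
  S[Y,Y] = ((-0.2)·(-0.2) + (-2.2)·(-2.2) + (2.8)·(2.8) + (1.8)·(1.8) + (-2.2)·(-2.2)) / 4 = 20.8/4 = 5.2
  S = [[7.7, -3.55],
 [-3.55, 5.2]].

Step 3 — invert S. det(S) = 7.7·5.2 - (-3.55)² = 27.4375.
  S^{-1} = (1/det) · [[d, -b], [-b, a]] = [[0.1895, 0.1294],
 [0.1294, 0.2806]].

Step 4 — quadratic form (x̄ - mu_0)^T · S^{-1} · (x̄ - mu_0):
  S^{-1} · (x̄ - mu_0) = (-0.7636, -0.8674),
  (x̄ - mu_0)^T · [...] = (-2.8)·(-0.7636) + (-1.8)·(-0.8674) = 3.6993.

Step 5 — scale by n: T² = 5 · 3.6993 = 18.4966.

T² ≈ 18.4966
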